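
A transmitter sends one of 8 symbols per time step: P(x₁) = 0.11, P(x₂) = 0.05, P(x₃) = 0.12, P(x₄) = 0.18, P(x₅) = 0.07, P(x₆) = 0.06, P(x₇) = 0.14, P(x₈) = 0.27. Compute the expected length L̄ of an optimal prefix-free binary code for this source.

2.84 bits/symbol

Repeatedly combine the two least-probable nodes; the expected code length is the sum of the merged weights.
merge 1/20 + 3/50 → 11/100
merge 7/100 + 11/100 → 9/50
merge 11/100 + 3/25 → 23/100
merge 7/50 + 9/50 → 8/25
merge 9/50 + 23/100 → 41/100
merge 27/100 + 8/25 → 59/100
merge 41/100 + 59/100 → 1
L = 11/100 + 9/50 + 23/100 + 8/25 + 41/100 + 59/100 + 1 = 71/25 = 2.84 bits/symbol.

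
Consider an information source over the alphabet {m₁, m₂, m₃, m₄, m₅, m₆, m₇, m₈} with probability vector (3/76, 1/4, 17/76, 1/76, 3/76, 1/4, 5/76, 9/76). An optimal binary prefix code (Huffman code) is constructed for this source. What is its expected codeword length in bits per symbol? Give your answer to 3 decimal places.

Repeatedly combine the two least-probable nodes; the expected code length is the sum of the merged weights.
merge 1/76 + 3/76 → 1/19
merge 3/76 + 1/19 → 7/76
merge 5/76 + 7/76 → 3/19
merge 9/76 + 3/19 → 21/76
merge 17/76 + 1/4 → 9/19
merge 1/4 + 21/76 → 10/19
merge 9/19 + 10/19 → 1
L = 1/19 + 7/76 + 3/19 + 21/76 + 9/19 + 10/19 + 1 = 49/19 ≈ 2.579 bits/symbol.

2.579 bits/symbol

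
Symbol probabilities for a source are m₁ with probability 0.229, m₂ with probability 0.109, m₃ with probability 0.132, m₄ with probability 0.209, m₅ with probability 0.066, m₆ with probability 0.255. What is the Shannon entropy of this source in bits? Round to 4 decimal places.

2.4547 bits

H = −Σ pᵢ log₂ pᵢ.
−0.229·log₂(0.229) = 0.4870
−0.109·log₂(0.109) = 0.3485
−0.132·log₂(0.132) = 0.3856
−0.209·log₂(0.209) = 0.4720
−0.066·log₂(0.066) = 0.2588
−0.255·log₂(0.255) = 0.5027
Sum ≈ 2.4547 → 2.4547 bits.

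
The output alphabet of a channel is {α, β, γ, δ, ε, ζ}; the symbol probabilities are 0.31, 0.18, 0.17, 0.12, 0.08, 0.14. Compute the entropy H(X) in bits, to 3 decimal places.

H = −Σ pᵢ log₂ pᵢ.
−0.31·log₂(0.31) = 0.5238
−0.18·log₂(0.18) = 0.4453
−0.17·log₂(0.17) = 0.4346
−0.12·log₂(0.12) = 0.3671
−0.08·log₂(0.08) = 0.2915
−0.14·log₂(0.14) = 0.3971
Sum ≈ 2.4594 → 2.459 bits.

2.459 bits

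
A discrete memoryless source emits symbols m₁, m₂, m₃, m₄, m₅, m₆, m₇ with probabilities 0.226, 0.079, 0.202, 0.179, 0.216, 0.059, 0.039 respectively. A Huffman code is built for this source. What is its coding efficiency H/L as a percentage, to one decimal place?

98.3%

Entropy H = −Σ p log₂ p ≈ 2.5856 bits.
Huffman merges: 39/1000+59/1000→49/500; 79/1000+49/500→177/1000; 177/1000+179/1000→89/250; 101/500+27/125→209/500; 113/500+89/250→291/500; 209/500+291/500→1. L = 2631/1000 ≈ 2.6310.
Efficiency = H/L = 2.5856/2.6310 = 98.3%.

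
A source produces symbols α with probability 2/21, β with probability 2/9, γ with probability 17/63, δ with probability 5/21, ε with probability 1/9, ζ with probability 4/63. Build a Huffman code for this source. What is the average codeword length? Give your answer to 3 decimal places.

2.429 bits/symbol

Repeatedly combine the two least-probable nodes; the expected code length is the sum of the merged weights.
merge 4/63 + 2/21 → 10/63
merge 1/9 + 10/63 → 17/63
merge 2/9 + 5/21 → 29/63
merge 17/63 + 17/63 → 34/63
merge 29/63 + 34/63 → 1
L = 10/63 + 17/63 + 29/63 + 34/63 + 1 = 17/7 ≈ 2.429 bits/symbol.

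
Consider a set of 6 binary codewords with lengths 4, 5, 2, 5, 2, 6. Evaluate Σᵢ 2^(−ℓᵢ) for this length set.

With common denominator 2^6 = 64: Σ 2^(−ℓᵢ) = 4/64 + 2/64 + 16/64 + 2/64 + 16/64 + 1/64 = 41/64 = 0.640625.

0.640625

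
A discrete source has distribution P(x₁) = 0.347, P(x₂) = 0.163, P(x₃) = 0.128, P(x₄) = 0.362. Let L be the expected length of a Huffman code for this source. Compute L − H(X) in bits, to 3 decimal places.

0.062 bits

Entropy H = −Σ p log₂ p ≈ 1.8667 bits.
Huffman merges: 16/125+163/1000→291/1000; 291/1000+347/1000→319/500; 181/500+319/500→1. L = 1929/1000 ≈ 1.9290.
L − H = 1.9290 − 1.8667 = 0.062 bits.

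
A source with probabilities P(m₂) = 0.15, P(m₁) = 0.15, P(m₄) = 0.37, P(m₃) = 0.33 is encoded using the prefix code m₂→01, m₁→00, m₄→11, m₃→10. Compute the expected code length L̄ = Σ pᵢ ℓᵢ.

2 bits/symbol

L̄ = Σ pᵢ·ℓᵢ = 0.15·2 + 0.15·2 + 0.37·2 + 0.33·2 = 2 bits/symbol.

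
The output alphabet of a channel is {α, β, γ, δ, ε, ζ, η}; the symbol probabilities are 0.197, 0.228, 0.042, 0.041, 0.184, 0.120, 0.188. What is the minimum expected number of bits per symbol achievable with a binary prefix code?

2.658 bits/symbol

Repeatedly combine the two least-probable nodes; the expected code length is the sum of the merged weights.
merge 41/1000 + 21/500 → 83/1000
merge 83/1000 + 3/25 → 203/1000
merge 23/125 + 47/250 → 93/250
merge 197/1000 + 203/1000 → 2/5
merge 57/250 + 93/250 → 3/5
merge 2/5 + 3/5 → 1
L = 83/1000 + 203/1000 + 93/250 + 2/5 + 3/5 + 1 = 1329/500 = 2.658 bits/symbol.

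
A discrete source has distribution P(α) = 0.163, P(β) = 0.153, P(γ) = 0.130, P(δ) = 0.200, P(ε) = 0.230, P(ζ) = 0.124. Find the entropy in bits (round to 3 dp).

2.549 bits

H = −Σ pᵢ log₂ pᵢ.
−0.163·log₂(0.163) = 0.4266
−0.153·log₂(0.153) = 0.4144
−0.130·log₂(0.130) = 0.3826
−0.200·log₂(0.200) = 0.4644
−0.230·log₂(0.230) = 0.4877
−0.124·log₂(0.124) = 0.3734
Sum ≈ 2.5491 → 2.549 bits.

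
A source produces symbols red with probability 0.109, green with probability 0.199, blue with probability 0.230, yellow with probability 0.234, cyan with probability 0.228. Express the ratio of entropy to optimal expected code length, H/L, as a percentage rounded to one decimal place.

Entropy H = −Σ p log₂ p ≈ 2.2763 bits.
Huffman merges: 109/1000+199/1000→77/250; 57/250+23/100→229/500; 117/500+77/250→271/500; 229/500+271/500→1. L = 577/250 ≈ 2.3080.
Efficiency = H/L = 2.2763/2.3080 = 98.6%.

98.6%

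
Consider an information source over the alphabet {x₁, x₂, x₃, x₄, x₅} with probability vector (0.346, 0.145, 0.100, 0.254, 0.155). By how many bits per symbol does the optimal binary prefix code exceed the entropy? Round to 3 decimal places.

Entropy H = −Σ p log₂ p ≈ 2.1850 bits.
Huffman merges: 1/10+29/200→49/200; 31/200+49/200→2/5; 127/500+173/500→3/5; 2/5+3/5→1. L = 449/200 ≈ 2.2450.
L − H = 2.2450 − 2.1850 = 0.060 bits.

0.060 bits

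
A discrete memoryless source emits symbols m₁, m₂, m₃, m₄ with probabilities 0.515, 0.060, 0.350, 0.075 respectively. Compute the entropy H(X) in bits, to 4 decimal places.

1.5469 bits

H = −Σ pᵢ log₂ pᵢ.
−0.515·log₂(0.515) = 0.4930
−0.060·log₂(0.060) = 0.2435
−0.350·log₂(0.350) = 0.5301
−0.075·log₂(0.075) = 0.2803
Sum ≈ 1.5469 → 1.5469 bits.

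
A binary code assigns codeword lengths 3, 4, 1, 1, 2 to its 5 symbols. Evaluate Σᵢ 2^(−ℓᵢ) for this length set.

1.4375

With common denominator 2^4 = 16: Σ 2^(−ℓᵢ) = 2/16 + 1/16 + 8/16 + 8/16 + 4/16 = 23/16 = 1.4375.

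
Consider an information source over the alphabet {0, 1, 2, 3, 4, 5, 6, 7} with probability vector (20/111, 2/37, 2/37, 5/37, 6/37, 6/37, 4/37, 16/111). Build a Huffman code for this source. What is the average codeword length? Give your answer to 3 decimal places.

Repeatedly combine the two least-probable nodes; the expected code length is the sum of the merged weights.
merge 2/37 + 2/37 → 4/37
merge 4/37 + 4/37 → 8/37
merge 5/37 + 16/111 → 31/111
merge 6/37 + 6/37 → 12/37
merge 20/111 + 8/37 → 44/111
merge 31/111 + 12/37 → 67/111
merge 44/111 + 67/111 → 1
L = 4/37 + 8/37 + 31/111 + 12/37 + 44/111 + 67/111 + 1 = 325/111 ≈ 2.928 bits/symbol.

2.928 bits/symbol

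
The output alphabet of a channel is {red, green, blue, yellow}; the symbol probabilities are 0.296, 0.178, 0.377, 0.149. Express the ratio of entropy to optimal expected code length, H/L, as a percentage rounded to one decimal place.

Entropy H = −Σ p log₂ p ≈ 1.9029 bits.
Huffman merges: 149/1000+89/500→327/1000; 37/125+327/1000→623/1000; 377/1000+623/1000→1. L = 39/20 ≈ 1.9500.
Efficiency = H/L = 1.9029/1.9500 = 97.6%.

97.6%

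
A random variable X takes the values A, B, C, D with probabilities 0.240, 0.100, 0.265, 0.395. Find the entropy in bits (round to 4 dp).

1.8634 bits

H = −Σ pᵢ log₂ pᵢ.
−0.240·log₂(0.240) = 0.4941
−0.100·log₂(0.100) = 0.3322
−0.265·log₂(0.265) = 0.5077
−0.395·log₂(0.395) = 0.5293
Sum ≈ 1.8634 → 1.8634 bits.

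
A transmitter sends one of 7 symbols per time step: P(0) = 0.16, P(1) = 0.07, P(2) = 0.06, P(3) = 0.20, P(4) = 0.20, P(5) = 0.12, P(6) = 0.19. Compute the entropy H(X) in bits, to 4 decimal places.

2.6862 bits

H = −Σ pᵢ log₂ pᵢ.
−0.16·log₂(0.16) = 0.4230
−0.07·log₂(0.07) = 0.2686
−0.06·log₂(0.06) = 0.2435
−0.20·log₂(0.20) = 0.4644
−0.20·log₂(0.20) = 0.4644
−0.12·log₂(0.12) = 0.3671
−0.19·log₂(0.19) = 0.4552
Sum ≈ 2.6862 → 2.6862 bits.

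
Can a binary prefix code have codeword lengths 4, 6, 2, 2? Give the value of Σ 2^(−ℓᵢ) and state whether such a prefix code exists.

0.578125; yes

With common denominator 2^6 = 64: Σ 2^(−ℓᵢ) = 4/64 + 1/64 + 16/64 + 16/64 = 37/64 = 0.578125.
Kraft's inequality requires Σ ≤ 1; here Σ = 0.578125 ≤ 1, so such a prefix code exists.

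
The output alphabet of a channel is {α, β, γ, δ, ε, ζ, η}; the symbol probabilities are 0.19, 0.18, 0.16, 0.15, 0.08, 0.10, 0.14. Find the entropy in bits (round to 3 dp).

H = −Σ pᵢ log₂ pᵢ.
−0.19·log₂(0.19) = 0.4552
−0.18·log₂(0.18) = 0.4453
−0.16·log₂(0.16) = 0.4230
−0.15·log₂(0.15) = 0.4105
−0.08·log₂(0.08) = 0.2915
−0.10·log₂(0.10) = 0.3322
−0.14·log₂(0.14) = 0.3971
Sum ≈ 2.7549 → 2.755 bits.

2.755 bits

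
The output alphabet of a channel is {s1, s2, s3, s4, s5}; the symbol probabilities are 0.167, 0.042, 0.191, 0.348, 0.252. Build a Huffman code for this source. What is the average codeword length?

2.209 bits/symbol

Repeatedly combine the two least-probable nodes; the expected code length is the sum of the merged weights.
merge 21/500 + 167/1000 → 209/1000
merge 191/1000 + 209/1000 → 2/5
merge 63/250 + 87/250 → 3/5
merge 2/5 + 3/5 → 1
L = 209/1000 + 2/5 + 3/5 + 1 = 2209/1000 = 2.209 bits/symbol.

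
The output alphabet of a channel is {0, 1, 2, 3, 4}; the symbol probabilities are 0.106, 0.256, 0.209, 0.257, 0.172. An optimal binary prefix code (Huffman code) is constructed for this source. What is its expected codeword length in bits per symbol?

2.278 bits/symbol

Repeatedly combine the two least-probable nodes; the expected code length is the sum of the merged weights.
merge 53/500 + 43/250 → 139/500
merge 209/1000 + 32/125 → 93/200
merge 257/1000 + 139/500 → 107/200
merge 93/200 + 107/200 → 1
L = 139/500 + 93/200 + 107/200 + 1 = 1139/500 = 2.278 bits/symbol.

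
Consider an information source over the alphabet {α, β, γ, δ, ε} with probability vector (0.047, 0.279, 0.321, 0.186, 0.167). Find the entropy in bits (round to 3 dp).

2.130 bits

H = −Σ pᵢ log₂ pᵢ.
−0.047·log₂(0.047) = 0.2073
−0.279·log₂(0.279) = 0.5138
−0.321·log₂(0.321) = 0.5262
−0.186·log₂(0.186) = 0.4514
−0.167·log₂(0.167) = 0.4312
Sum ≈ 2.1299 → 2.130 bits.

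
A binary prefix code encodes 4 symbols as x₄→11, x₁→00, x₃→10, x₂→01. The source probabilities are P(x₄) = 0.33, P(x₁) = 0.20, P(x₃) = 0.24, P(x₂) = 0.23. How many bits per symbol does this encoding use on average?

L̄ = Σ pᵢ·ℓᵢ = 0.33·2 + 0.20·2 + 0.24·2 + 0.23·2 = 2 bits/symbol.

2 bits/symbol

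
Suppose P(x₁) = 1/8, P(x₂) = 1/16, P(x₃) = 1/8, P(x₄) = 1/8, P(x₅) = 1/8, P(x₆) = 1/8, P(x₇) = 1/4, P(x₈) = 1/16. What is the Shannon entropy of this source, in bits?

2.875 bits

Each probability is a power of 1/2, so log₂(1/p) is an integer.
H = Σ p·log₂(1/p) = 1/8·3 + 1/16·4 + 1/8·3 + 1/8·3 + 1/8·3 + 1/8·3 + 1/4·2 + 1/16·4 = 2.875 bits.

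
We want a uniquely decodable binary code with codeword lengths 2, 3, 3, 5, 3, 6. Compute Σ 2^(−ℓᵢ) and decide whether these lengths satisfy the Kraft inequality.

0.671875; yes

With common denominator 2^6 = 64: Σ 2^(−ℓᵢ) = 16/64 + 8/64 + 8/64 + 2/64 + 8/64 + 1/64 = 43/64 = 0.671875.
Kraft's inequality requires Σ ≤ 1; here Σ = 0.671875 ≤ 1, so such a prefix code exists.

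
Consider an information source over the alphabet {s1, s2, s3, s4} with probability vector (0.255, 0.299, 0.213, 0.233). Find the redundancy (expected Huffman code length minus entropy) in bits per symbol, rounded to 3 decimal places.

0.012 bits

Entropy H = −Σ p log₂ p ≈ 1.9884 bits.
Huffman merges: 213/1000+233/1000→223/500; 51/200+299/1000→277/500; 223/500+277/500→1. L = 2 ≈ 2.0000.
L − H = 2.0000 − 1.9884 = 0.012 bits.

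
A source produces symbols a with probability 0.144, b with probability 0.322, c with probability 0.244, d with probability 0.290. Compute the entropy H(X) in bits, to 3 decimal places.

1.943 bits

H = −Σ pᵢ log₂ pᵢ.
−0.144·log₂(0.144) = 0.4026
−0.322·log₂(0.322) = 0.5264
−0.244·log₂(0.244) = 0.4966
−0.290·log₂(0.290) = 0.5179
Sum ≈ 1.9435 → 1.943 bits.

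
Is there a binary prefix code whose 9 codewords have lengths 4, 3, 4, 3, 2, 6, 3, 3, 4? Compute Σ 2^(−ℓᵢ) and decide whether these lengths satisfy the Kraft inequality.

0.953125; yes

With common denominator 2^6 = 64: Σ 2^(−ℓᵢ) = 4/64 + 8/64 + 4/64 + 8/64 + 16/64 + 1/64 + 8/64 + 8/64 + 4/64 = 61/64 = 0.953125.
Kraft's inequality requires Σ ≤ 1; here Σ = 0.953125 ≤ 1, so such a prefix code exists.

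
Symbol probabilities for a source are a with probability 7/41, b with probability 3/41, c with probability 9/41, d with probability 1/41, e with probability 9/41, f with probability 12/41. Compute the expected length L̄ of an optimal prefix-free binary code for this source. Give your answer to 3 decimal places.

2.366 bits/symbol

Repeatedly combine the two least-probable nodes; the expected code length is the sum of the merged weights.
merge 1/41 + 3/41 → 4/41
merge 4/41 + 7/41 → 11/41
merge 9/41 + 9/41 → 18/41
merge 11/41 + 12/41 → 23/41
merge 18/41 + 23/41 → 1
L = 4/41 + 11/41 + 18/41 + 23/41 + 1 = 97/41 ≈ 2.366 bits/symbol.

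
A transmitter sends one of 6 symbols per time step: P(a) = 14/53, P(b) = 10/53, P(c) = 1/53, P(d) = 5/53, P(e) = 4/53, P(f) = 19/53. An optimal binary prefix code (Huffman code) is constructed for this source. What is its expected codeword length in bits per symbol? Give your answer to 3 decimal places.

Repeatedly combine the two least-probable nodes; the expected code length is the sum of the merged weights.
merge 1/53 + 4/53 → 5/53
merge 5/53 + 5/53 → 10/53
merge 10/53 + 10/53 → 20/53
merge 14/53 + 19/53 → 33/53
merge 20/53 + 33/53 → 1
L = 5/53 + 10/53 + 20/53 + 33/53 + 1 = 121/53 ≈ 2.283 bits/symbol.

2.283 bits/symbol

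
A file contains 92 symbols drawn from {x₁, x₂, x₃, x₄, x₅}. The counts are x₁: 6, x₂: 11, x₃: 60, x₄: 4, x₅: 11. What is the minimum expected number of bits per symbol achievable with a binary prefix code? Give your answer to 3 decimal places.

Probabilities are the counts divided by 92.
Repeatedly combine the two least-probable nodes; the expected code length is the sum of the merged weights.
merge 1/23 + 3/46 → 5/46
merge 5/46 + 11/92 → 21/92
merge 11/92 + 21/92 → 8/23
merge 8/23 + 15/23 → 1
L = 5/46 + 21/92 + 8/23 + 1 = 155/92 ≈ 1.685 bits/symbol.

1.685 bits/symbol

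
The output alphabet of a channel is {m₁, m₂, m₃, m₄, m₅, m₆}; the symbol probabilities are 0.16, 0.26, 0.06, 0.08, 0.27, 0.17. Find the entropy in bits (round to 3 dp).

2.408 bits

H = −Σ pᵢ log₂ pᵢ.
−0.16·log₂(0.16) = 0.4230
−0.26·log₂(0.26) = 0.5053
−0.06·log₂(0.06) = 0.2435
−0.08·log₂(0.08) = 0.2915
−0.27·log₂(0.27) = 0.5100
−0.17·log₂(0.17) = 0.4346
Sum ≈ 2.4080 → 2.408 bits.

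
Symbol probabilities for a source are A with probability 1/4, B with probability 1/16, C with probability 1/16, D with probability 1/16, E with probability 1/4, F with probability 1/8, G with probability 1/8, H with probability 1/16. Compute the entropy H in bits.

Each probability is a power of 1/2, so log₂(1/p) is an integer.
H = Σ p·log₂(1/p) = 1/4·2 + 1/16·4 + 1/16·4 + 1/16·4 + 1/4·2 + 1/8·3 + 1/8·3 + 1/16·4 = 2.75 bits.

2.75 bits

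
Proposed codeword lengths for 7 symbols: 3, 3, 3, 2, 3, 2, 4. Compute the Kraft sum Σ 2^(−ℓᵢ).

With common denominator 2^4 = 16: Σ 2^(−ℓᵢ) = 2/16 + 2/16 + 2/16 + 4/16 + 2/16 + 4/16 + 1/16 = 17/16 = 1.0625.

1.0625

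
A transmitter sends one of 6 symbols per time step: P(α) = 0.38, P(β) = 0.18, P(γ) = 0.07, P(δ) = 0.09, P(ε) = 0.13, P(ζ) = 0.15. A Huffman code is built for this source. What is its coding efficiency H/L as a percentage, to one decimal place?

Entropy H = −Σ p log₂ p ≈ 2.3502 bits.
Huffman merges: 7/100+9/100→4/25; 13/100+3/20→7/25; 4/25+9/50→17/50; 7/25+17/50→31/50; 19/50+31/50→1. L = 12/5 ≈ 2.4000.
Efficiency = H/L = 2.3502/2.4000 = 97.9%.

97.9%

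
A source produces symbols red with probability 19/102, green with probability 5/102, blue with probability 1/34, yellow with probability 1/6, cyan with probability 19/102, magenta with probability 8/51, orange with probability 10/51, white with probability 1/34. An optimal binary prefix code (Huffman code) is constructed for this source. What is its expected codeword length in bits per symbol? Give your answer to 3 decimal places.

2.784 bits/symbol

Repeatedly combine the two least-probable nodes; the expected code length is the sum of the merged weights.
merge 1/34 + 1/34 → 1/17
merge 5/102 + 1/17 → 11/102
merge 11/102 + 8/51 → 9/34
merge 1/6 + 19/102 → 6/17
merge 19/102 + 10/51 → 13/34
merge 9/34 + 6/17 → 21/34
merge 13/34 + 21/34 → 1
L = 1/17 + 11/102 + 9/34 + 6/17 + 13/34 + 21/34 + 1 = 142/51 ≈ 2.784 bits/symbol.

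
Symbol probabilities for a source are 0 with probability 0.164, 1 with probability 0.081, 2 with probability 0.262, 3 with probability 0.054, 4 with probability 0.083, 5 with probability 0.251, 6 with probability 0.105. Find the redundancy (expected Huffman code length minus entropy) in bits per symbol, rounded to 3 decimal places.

0.027 bits

Entropy H = −Σ p log₂ p ≈ 2.5951 bits.
Huffman merges: 27/500+81/1000→27/200; 83/1000+21/200→47/250; 27/200+41/250→299/1000; 47/250+251/1000→439/1000; 131/500+299/1000→561/1000; 439/1000+561/1000→1. L = 1311/500 ≈ 2.6220.
L − H = 2.6220 − 2.5951 = 0.027 bits.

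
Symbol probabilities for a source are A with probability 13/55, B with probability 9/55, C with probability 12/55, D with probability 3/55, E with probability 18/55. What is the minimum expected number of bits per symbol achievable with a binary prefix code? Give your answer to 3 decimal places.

Repeatedly combine the two least-probable nodes; the expected code length is the sum of the merged weights.
merge 3/55 + 9/55 → 12/55
merge 12/55 + 12/55 → 24/55
merge 13/55 + 18/55 → 31/55
merge 24/55 + 31/55 → 1
L = 12/55 + 24/55 + 31/55 + 1 = 122/55 ≈ 2.218 bits/symbol.

2.218 bits/symbol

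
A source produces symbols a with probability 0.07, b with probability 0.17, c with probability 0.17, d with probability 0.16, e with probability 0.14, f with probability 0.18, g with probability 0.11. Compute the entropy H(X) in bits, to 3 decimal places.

H = −Σ pᵢ log₂ pᵢ.
−0.07·log₂(0.07) = 0.2686
−0.17·log₂(0.17) = 0.4346
−0.17·log₂(0.17) = 0.4346
−0.16·log₂(0.16) = 0.4230
−0.14·log₂(0.14) = 0.3971
−0.18·log₂(0.18) = 0.4453
−0.11·log₂(0.11) = 0.3503
Sum ≈ 2.7535 → 2.753 bits.

2.753 bits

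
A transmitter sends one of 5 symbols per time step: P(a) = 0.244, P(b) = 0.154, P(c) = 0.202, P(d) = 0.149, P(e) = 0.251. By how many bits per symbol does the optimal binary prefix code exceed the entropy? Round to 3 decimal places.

0.015 bits

Entropy H = −Σ p log₂ p ≈ 2.2881 bits.
Huffman merges: 149/1000+77/500→303/1000; 101/500+61/250→223/500; 251/1000+303/1000→277/500; 223/500+277/500→1. L = 2303/1000 ≈ 2.3030.
L − H = 2.3030 − 2.2881 = 0.015 bits.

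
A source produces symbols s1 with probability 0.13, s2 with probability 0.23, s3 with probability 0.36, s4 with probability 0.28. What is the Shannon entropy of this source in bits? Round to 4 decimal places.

H = −Σ pᵢ log₂ pᵢ.
−0.13·log₂(0.13) = 0.3826
−0.23·log₂(0.23) = 0.4877
−0.36·log₂(0.36) = 0.5306
−0.28·log₂(0.28) = 0.5142
Sum ≈ 1.9151 → 1.9151 bits.

1.9151 bits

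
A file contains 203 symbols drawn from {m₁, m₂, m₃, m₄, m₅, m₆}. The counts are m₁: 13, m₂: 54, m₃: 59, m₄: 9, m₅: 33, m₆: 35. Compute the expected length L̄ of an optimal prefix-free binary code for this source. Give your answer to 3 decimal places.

Probabilities are the counts divided by 203.
Repeatedly combine the two least-probable nodes; the expected code length is the sum of the merged weights.
merge 9/203 + 13/203 → 22/203
merge 22/203 + 33/203 → 55/203
merge 5/29 + 54/203 → 89/203
merge 55/203 + 59/203 → 114/203
merge 89/203 + 114/203 → 1
L = 22/203 + 55/203 + 89/203 + 114/203 + 1 = 69/29 ≈ 2.379 bits/symbol.

2.379 bits/symbol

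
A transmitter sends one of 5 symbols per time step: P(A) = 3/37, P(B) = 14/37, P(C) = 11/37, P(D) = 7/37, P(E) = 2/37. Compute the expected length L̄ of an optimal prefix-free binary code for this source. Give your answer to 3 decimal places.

2.081 bits/symbol

Repeatedly combine the two least-probable nodes; the expected code length is the sum of the merged weights.
merge 2/37 + 3/37 → 5/37
merge 5/37 + 7/37 → 12/37
merge 11/37 + 12/37 → 23/37
merge 14/37 + 23/37 → 1
L = 5/37 + 12/37 + 23/37 + 1 = 77/37 ≈ 2.081 bits/symbol.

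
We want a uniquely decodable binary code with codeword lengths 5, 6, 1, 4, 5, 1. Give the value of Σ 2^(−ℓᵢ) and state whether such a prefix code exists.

With common denominator 2^6 = 64: Σ 2^(−ℓᵢ) = 2/64 + 1/64 + 32/64 + 4/64 + 2/64 + 32/64 = 73/64 = 1.140625.
Kraft's inequality requires Σ ≤ 1; here Σ = 1.140625 > 1, so no such prefix code exists.

1.140625; no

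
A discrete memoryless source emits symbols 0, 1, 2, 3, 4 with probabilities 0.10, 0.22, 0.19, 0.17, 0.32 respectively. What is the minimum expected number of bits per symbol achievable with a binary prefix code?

Repeatedly combine the two least-probable nodes; the expected code length is the sum of the merged weights.
merge 1/10 + 17/100 → 27/100
merge 19/100 + 11/50 → 41/100
merge 27/100 + 8/25 → 59/100
merge 41/100 + 59/100 → 1
L = 27/100 + 41/100 + 59/100 + 1 = 227/100 = 2.27 bits/symbol.

2.27 bits/symbol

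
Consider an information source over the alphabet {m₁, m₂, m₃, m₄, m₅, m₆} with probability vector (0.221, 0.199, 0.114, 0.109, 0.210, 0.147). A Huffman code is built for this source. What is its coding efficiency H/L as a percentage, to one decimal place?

Entropy H = −Σ p log₂ p ≈ 2.5299 bits.
Huffman merges: 109/1000+57/500→223/1000; 147/1000+199/1000→173/500; 21/100+221/1000→431/1000; 223/1000+173/500→569/1000; 431/1000+569/1000→1. L = 2569/1000 ≈ 2.5690.
Efficiency = H/L = 2.5299/2.5690 = 98.5%.

98.5%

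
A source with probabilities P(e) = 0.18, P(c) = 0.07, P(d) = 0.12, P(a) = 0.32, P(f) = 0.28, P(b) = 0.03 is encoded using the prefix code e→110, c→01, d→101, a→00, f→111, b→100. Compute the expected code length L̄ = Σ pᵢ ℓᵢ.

L̄ = Σ pᵢ·ℓᵢ = 0.18·3 + 0.07·2 + 0.12·3 + 0.32·2 + 0.28·3 + 0.03·3 = 2.61 bits/symbol.

2.61 bits/symbol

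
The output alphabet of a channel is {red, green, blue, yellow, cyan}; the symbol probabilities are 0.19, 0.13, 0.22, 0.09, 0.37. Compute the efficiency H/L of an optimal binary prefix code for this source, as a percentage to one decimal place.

Entropy H = −Σ p log₂ p ≈ 2.1618 bits.
Huffman merges: 9/100+13/100→11/50; 19/100+11/50→41/100; 11/50+37/100→59/100; 41/100+59/100→1. L = 111/50 ≈ 2.2200.
Efficiency = H/L = 2.1618/2.2200 = 97.4%.

97.4%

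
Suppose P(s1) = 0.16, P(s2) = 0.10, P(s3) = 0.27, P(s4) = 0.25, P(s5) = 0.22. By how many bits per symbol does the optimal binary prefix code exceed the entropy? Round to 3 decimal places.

Entropy H = −Σ p log₂ p ≈ 2.2458 bits.
Huffman merges: 1/10+4/25→13/50; 11/50+1/4→47/100; 13/50+27/100→53/100; 47/100+53/100→1. L = 113/50 ≈ 2.2600.
L − H = 2.2600 − 2.2458 = 0.014 bits.

0.014 bits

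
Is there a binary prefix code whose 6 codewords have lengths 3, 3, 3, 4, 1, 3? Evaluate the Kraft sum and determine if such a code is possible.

With common denominator 2^4 = 16: Σ 2^(−ℓᵢ) = 2/16 + 2/16 + 2/16 + 1/16 + 8/16 + 2/16 = 17/16 = 1.0625.
Kraft's inequality requires Σ ≤ 1; here Σ = 1.0625 > 1, so no such prefix code exists.

1.0625; no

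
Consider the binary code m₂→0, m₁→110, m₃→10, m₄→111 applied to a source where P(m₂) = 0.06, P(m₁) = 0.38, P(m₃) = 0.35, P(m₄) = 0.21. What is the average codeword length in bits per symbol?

2.53 bits/symbol

L̄ = Σ pᵢ·ℓᵢ = 0.06·1 + 0.38·3 + 0.35·2 + 0.21·3 = 2.53 bits/symbol.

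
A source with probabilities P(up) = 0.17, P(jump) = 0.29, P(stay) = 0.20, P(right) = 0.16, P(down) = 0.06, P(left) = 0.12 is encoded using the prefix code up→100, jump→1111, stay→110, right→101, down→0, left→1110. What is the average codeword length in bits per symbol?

3.29 bits/symbol

L̄ = Σ pᵢ·ℓᵢ = 0.17·3 + 0.29·4 + 0.20·3 + 0.16·3 + 0.06·1 + 0.12·4 = 3.29 bits/symbol.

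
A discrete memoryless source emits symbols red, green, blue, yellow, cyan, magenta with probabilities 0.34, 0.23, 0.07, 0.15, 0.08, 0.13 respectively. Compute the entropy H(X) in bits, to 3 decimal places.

2.370 bits

H = −Σ pᵢ log₂ pᵢ.
−0.34·log₂(0.34) = 0.5292
−0.23·log₂(0.23) = 0.4877
−0.07·log₂(0.07) = 0.2686
−0.15·log₂(0.15) = 0.4105
−0.08·log₂(0.08) = 0.2915
−0.13·log₂(0.13) = 0.3826
Sum ≈ 2.3701 → 2.370 bits.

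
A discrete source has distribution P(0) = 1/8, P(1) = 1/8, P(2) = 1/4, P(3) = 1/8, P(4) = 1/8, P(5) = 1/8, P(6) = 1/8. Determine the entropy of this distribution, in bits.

Each probability is a power of 1/2, so log₂(1/p) is an integer.
H = Σ p·log₂(1/p) = 1/8·3 + 1/8·3 + 1/4·2 + 1/8·3 + 1/8·3 + 1/8·3 + 1/8·3 = 2.75 bits.

2.75 bits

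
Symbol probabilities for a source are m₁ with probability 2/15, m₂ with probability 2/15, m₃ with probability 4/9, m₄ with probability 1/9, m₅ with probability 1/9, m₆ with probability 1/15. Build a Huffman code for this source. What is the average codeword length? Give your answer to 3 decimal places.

Repeatedly combine the two least-probable nodes; the expected code length is the sum of the merged weights.
merge 1/15 + 1/9 → 8/45
merge 1/9 + 2/15 → 11/45
merge 2/15 + 8/45 → 14/45
merge 11/45 + 14/45 → 5/9
merge 4/9 + 5/9 → 1
L = 8/45 + 11/45 + 14/45 + 5/9 + 1 = 103/45 ≈ 2.289 bits/symbol.

2.289 bits/symbol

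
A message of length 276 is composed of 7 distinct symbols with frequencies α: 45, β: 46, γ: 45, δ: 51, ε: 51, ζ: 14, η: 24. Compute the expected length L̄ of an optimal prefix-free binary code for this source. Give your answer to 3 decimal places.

2.768 bits/symbol

Probabilities are the counts divided by 276.
Repeatedly combine the two least-probable nodes; the expected code length is the sum of the merged weights.
merge 7/138 + 2/23 → 19/138
merge 19/138 + 15/92 → 83/276
merge 15/92 + 1/6 → 91/276
merge 17/92 + 17/92 → 17/46
merge 83/276 + 91/276 → 29/46
merge 17/46 + 29/46 → 1
L = 19/138 + 83/276 + 91/276 + 17/46 + 29/46 + 1 = 191/69 ≈ 2.768 bits/symbol.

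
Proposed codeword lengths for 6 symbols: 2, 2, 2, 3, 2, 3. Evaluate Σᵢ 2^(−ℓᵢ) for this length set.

With common denominator 2^3 = 8: Σ 2^(−ℓᵢ) = 2/8 + 2/8 + 2/8 + 1/8 + 2/8 + 1/8 = 10/8 = 1.25.

1.25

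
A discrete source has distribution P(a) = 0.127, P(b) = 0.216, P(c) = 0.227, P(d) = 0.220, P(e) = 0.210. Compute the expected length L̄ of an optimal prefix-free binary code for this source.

2.337 bits/symbol

Repeatedly combine the two least-probable nodes; the expected code length is the sum of the merged weights.
merge 127/1000 + 21/100 → 337/1000
merge 27/125 + 11/50 → 109/250
merge 227/1000 + 337/1000 → 141/250
merge 109/250 + 141/250 → 1
L = 337/1000 + 109/250 + 141/250 + 1 = 2337/1000 = 2.337 bits/symbol.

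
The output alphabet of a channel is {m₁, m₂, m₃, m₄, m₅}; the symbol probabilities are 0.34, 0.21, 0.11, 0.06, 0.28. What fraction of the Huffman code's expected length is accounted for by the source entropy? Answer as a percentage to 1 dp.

97.2%

Entropy H = −Σ p log₂ p ≈ 2.1100 bits.
Huffman merges: 3/50+11/100→17/100; 17/100+21/100→19/50; 7/25+17/50→31/50; 19/50+31/50→1. L = 217/100 ≈ 2.1700.
Efficiency = H/L = 2.1100/2.1700 = 97.2%.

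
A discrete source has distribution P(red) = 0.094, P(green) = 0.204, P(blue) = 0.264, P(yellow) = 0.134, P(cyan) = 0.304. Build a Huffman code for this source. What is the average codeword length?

2.228 bits/symbol

Repeatedly combine the two least-probable nodes; the expected code length is the sum of the merged weights.
merge 47/500 + 67/500 → 57/250
merge 51/250 + 57/250 → 54/125
merge 33/125 + 38/125 → 71/125
merge 54/125 + 71/125 → 1
L = 57/250 + 54/125 + 71/125 + 1 = 557/250 = 2.228 bits/symbol.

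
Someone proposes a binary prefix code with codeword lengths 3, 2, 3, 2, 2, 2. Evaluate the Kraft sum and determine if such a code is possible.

1.25; no

With common denominator 2^3 = 8: Σ 2^(−ℓᵢ) = 1/8 + 2/8 + 1/8 + 2/8 + 2/8 + 2/8 = 10/8 = 1.25.
Kraft's inequality requires Σ ≤ 1; here Σ = 1.25 > 1, so no such prefix code exists.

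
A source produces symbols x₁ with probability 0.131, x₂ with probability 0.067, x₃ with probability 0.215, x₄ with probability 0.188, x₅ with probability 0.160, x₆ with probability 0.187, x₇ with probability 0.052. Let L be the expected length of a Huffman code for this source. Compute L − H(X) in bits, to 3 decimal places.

0.043 bits

Entropy H = −Σ p log₂ p ≈ 2.6727 bits.
Huffman merges: 13/250+67/1000→119/1000; 119/1000+131/1000→1/4; 4/25+187/1000→347/1000; 47/250+43/200→403/1000; 1/4+347/1000→597/1000; 403/1000+597/1000→1. L = 679/250 ≈ 2.7160.
L − H = 2.7160 − 2.6727 = 0.043 bits.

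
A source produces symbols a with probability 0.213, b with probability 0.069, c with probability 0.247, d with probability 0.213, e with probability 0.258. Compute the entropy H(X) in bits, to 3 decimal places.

2.219 bits

H = −Σ pᵢ log₂ pᵢ.
−0.213·log₂(0.213) = 0.4752
−0.069·log₂(0.069) = 0.2662
−0.247·log₂(0.247) = 0.4983
−0.213·log₂(0.213) = 0.4752
−0.258·log₂(0.258) = 0.5043
Sum ≈ 2.2192 → 2.219 bits.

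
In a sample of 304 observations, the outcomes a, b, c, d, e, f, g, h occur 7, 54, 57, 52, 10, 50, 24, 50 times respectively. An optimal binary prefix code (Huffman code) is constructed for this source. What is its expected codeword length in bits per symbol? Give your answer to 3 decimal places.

2.826 bits/symbol

Probabilities are the counts divided by 304.
Repeatedly combine the two least-probable nodes; the expected code length is the sum of the merged weights.
merge 7/304 + 5/152 → 17/304
merge 17/304 + 3/38 → 41/304
merge 41/304 + 25/152 → 91/304
merge 25/152 + 13/76 → 51/152
merge 27/152 + 3/16 → 111/304
merge 91/304 + 51/152 → 193/304
merge 111/304 + 193/304 → 1
L = 17/304 + 41/304 + 91/304 + 51/152 + 111/304 + 193/304 + 1 = 859/304 ≈ 2.826 bits/symbol.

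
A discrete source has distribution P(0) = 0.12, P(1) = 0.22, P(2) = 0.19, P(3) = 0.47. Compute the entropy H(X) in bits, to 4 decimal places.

1.8148 bits

H = −Σ pᵢ log₂ pᵢ.
−0.12·log₂(0.12) = 0.3671
−0.22·log₂(0.22) = 0.4806
−0.19·log₂(0.19) = 0.4552
−0.47·log₂(0.47) = 0.5120
Sum ≈ 1.8148 → 1.8148 bits.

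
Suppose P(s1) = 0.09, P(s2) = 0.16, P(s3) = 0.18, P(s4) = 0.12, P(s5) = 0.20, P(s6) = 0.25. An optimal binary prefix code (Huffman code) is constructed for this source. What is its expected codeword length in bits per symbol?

Repeatedly combine the two least-probable nodes; the expected code length is the sum of the merged weights.
merge 9/100 + 3/25 → 21/100
merge 4/25 + 9/50 → 17/50
merge 1/5 + 21/100 → 41/100
merge 1/4 + 17/50 → 59/100
merge 41/100 + 59/100 → 1
L = 21/100 + 17/50 + 41/100 + 59/100 + 1 = 51/20 = 2.55 bits/symbol.

2.55 bits/symbol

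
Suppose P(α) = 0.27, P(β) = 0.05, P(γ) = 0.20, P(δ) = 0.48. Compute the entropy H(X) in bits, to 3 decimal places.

1.699 bits

H = −Σ pᵢ log₂ pᵢ.
−0.27·log₂(0.27) = 0.5100
−0.05·log₂(0.05) = 0.2161
−0.20·log₂(0.20) = 0.4644
−0.48·log₂(0.48) = 0.5083
Sum ≈ 1.6988 → 1.699 bits.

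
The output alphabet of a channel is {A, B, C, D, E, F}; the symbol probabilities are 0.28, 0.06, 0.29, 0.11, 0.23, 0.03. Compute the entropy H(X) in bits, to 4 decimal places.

H = −Σ pᵢ log₂ pᵢ.
−0.28·log₂(0.28) = 0.5142
−0.06·log₂(0.06) = 0.2435
−0.29·log₂(0.29) = 0.5179
−0.11·log₂(0.11) = 0.3503
−0.23·log₂(0.23) = 0.4877
−0.03·log₂(0.03) = 0.1518
Sum ≈ 2.2654 → 2.2654 bits.

2.2654 bits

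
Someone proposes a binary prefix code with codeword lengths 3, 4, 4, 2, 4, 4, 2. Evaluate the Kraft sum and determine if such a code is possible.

With common denominator 2^4 = 16: Σ 2^(−ℓᵢ) = 2/16 + 1/16 + 1/16 + 4/16 + 1/16 + 1/16 + 4/16 = 14/16 = 0.875.
Kraft's inequality requires Σ ≤ 1; here Σ = 0.875 ≤ 1, so such a prefix code exists.

0.875; yes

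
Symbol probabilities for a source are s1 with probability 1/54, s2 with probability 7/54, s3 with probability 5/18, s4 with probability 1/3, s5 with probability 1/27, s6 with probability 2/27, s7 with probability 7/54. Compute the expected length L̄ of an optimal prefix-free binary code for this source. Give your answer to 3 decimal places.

Repeatedly combine the two least-probable nodes; the expected code length is the sum of the merged weights.
merge 1/54 + 1/27 → 1/18
merge 1/18 + 2/27 → 7/54
merge 7/54 + 7/54 → 7/27
merge 7/54 + 7/27 → 7/18
merge 5/18 + 1/3 → 11/18
merge 7/18 + 11/18 → 1
L = 1/18 + 7/54 + 7/27 + 7/18 + 11/18 + 1 = 22/9 ≈ 2.444 bits/symbol.

2.444 bits/symbol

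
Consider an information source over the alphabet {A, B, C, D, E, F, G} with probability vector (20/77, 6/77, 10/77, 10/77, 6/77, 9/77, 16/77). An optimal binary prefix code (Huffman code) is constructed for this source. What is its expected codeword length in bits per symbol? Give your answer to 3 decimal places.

Repeatedly combine the two least-probable nodes; the expected code length is the sum of the merged weights.
merge 6/77 + 6/77 → 12/77
merge 9/77 + 10/77 → 19/77
merge 10/77 + 12/77 → 2/7
merge 16/77 + 19/77 → 5/11
merge 20/77 + 2/7 → 6/11
merge 5/11 + 6/11 → 1
L = 12/77 + 19/77 + 2/7 + 5/11 + 6/11 + 1 = 207/77 ≈ 2.688 bits/symbol.

2.688 bits/symbol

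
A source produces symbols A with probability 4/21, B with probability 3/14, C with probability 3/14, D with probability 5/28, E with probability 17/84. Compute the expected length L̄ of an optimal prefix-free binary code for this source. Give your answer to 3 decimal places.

2.369 bits/symbol

Repeatedly combine the two least-probable nodes; the expected code length is the sum of the merged weights.
merge 5/28 + 4/21 → 31/84
merge 17/84 + 3/14 → 5/12
merge 3/14 + 31/84 → 7/12
merge 5/12 + 7/12 → 1
L = 31/84 + 5/12 + 7/12 + 1 = 199/84 ≈ 2.369 bits/symbol.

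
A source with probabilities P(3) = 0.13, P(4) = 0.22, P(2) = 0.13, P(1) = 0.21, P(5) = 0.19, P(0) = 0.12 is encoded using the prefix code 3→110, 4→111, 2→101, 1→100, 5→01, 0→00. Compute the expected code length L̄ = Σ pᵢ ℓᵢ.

2.69 bits/symbol

L̄ = Σ pᵢ·ℓᵢ = 0.13·3 + 0.22·3 + 0.13·3 + 0.21·3 + 0.19·2 + 0.12·2 = 2.69 bits/symbol.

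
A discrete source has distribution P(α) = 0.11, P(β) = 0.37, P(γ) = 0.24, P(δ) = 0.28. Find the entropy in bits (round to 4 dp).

H = −Σ pᵢ log₂ pᵢ.
−0.11·log₂(0.11) = 0.3503
−0.37·log₂(0.37) = 0.5307
−0.24·log₂(0.24) = 0.4941
−0.28·log₂(0.28) = 0.5142
Sum ≈ 1.8894 → 1.8894 bits.

1.8894 bits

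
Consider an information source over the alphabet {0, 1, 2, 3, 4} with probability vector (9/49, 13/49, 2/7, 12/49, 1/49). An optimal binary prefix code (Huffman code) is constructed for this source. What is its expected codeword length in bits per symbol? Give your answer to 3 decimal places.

Repeatedly combine the two least-probable nodes; the expected code length is the sum of the merged weights.
merge 1/49 + 9/49 → 10/49
merge 10/49 + 12/49 → 22/49
merge 13/49 + 2/7 → 27/49
merge 22/49 + 27/49 → 1
L = 10/49 + 22/49 + 27/49 + 1 = 108/49 ≈ 2.204 bits/symbol.

2.204 bits/symbol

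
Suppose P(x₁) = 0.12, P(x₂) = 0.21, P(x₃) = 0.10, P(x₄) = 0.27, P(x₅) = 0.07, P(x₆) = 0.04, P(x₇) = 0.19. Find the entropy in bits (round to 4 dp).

2.5916 bits

H = −Σ pᵢ log₂ pᵢ.
−0.12·log₂(0.12) = 0.3671
−0.21·log₂(0.21) = 0.4728
−0.10·log₂(0.10) = 0.3322
−0.27·log₂(0.27) = 0.5100
−0.07·log₂(0.07) = 0.2686
−0.04·log₂(0.04) = 0.1858
−0.19·log₂(0.19) = 0.4552
Sum ≈ 2.5916 → 2.5916 bits.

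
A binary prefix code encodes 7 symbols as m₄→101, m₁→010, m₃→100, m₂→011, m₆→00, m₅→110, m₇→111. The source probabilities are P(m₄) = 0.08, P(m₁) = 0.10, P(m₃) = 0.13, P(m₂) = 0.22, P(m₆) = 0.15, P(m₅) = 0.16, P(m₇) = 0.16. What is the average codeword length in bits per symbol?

L̄ = Σ pᵢ·ℓᵢ = 0.08·3 + 0.10·3 + 0.13·3 + 0.22·3 + 0.15·2 + 0.16·3 + 0.16·3 = 2.85 bits/symbol.

2.85 bits/symbol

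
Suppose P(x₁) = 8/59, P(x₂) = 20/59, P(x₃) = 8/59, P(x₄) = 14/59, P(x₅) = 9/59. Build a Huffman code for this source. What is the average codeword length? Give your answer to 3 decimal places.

Repeatedly combine the two least-probable nodes; the expected code length is the sum of the merged weights.
merge 8/59 + 8/59 → 16/59
merge 9/59 + 14/59 → 23/59
merge 16/59 + 20/59 → 36/59
merge 23/59 + 36/59 → 1
L = 16/59 + 23/59 + 36/59 + 1 = 134/59 ≈ 2.271 bits/symbol.

2.271 bits/symbol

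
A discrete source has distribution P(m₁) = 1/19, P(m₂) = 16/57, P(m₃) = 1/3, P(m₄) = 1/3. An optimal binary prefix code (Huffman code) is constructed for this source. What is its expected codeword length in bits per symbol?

Repeatedly combine the two least-probable nodes; the expected code length is the sum of the merged weights.
merge 1/19 + 16/57 → 1/3
merge 1/3 + 1/3 → 2/3
merge 1/3 + 2/3 → 1
L = 1/3 + 2/3 + 1 = 2 bits/symbol.

2 bits/symbol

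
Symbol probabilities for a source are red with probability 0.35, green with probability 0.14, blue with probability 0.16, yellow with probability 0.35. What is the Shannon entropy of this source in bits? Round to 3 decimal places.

H = −Σ pᵢ log₂ pᵢ.
−0.35·log₂(0.35) = 0.5301
−0.14·log₂(0.14) = 0.3971
−0.16·log₂(0.16) = 0.4230
−0.35·log₂(0.35) = 0.5301
Sum ≈ 1.8803 → 1.880 bits.

1.880 bits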